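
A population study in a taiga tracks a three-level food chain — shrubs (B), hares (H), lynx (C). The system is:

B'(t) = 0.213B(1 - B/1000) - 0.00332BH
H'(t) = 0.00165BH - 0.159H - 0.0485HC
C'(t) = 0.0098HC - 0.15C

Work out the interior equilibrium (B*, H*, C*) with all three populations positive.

B* ≈ 761, H* ≈ 15.3, C* ≈ 22.6

From dC/dt = 0: 0.0098H* = 0.15, so H* = 15.3.
From dB/dt = 0: 0.213(1 - B*/1000) = 0.00332·15.3, giving B* = 1000·(1 - 0.239) = 761.
From dH/dt = 0: 0.00165·761 - 0.159 = 0.0485C*, so C* = 1.1/0.0485 = 22.6.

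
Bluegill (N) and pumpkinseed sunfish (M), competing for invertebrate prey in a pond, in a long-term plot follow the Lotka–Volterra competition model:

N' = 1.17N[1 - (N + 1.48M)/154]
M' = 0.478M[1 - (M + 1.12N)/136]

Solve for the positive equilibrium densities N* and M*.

N* ≈ 71.9, M* ≈ 55.5

Setting both brackets to zero gives the nullclines N + 1.48M = 154 and 1.12N + M = 136.
Substituting M = 136 - 1.12N into the first: N(1 - 1.48·1.12) = 154 - 1.48·136.
So N* = -47.3/-0.658 = 71.9, and then M* = 136 - 1.12·71.9 = 55.5.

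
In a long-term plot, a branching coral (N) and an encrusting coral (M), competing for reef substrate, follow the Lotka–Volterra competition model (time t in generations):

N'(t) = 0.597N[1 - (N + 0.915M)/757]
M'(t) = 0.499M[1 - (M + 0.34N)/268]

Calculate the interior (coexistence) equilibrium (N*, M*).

N* ≈ 743, M* ≈ 15.4

Setting both brackets to zero gives the nullclines N + 0.915M = 757 and 0.34N + M = 268.
Substituting M = 268 - 0.34N into the first: N(1 - 0.915·0.34) = 757 - 0.915·268.
So N* = 512/0.689 = 743, and then M* = 268 - 0.34·743 = 15.4.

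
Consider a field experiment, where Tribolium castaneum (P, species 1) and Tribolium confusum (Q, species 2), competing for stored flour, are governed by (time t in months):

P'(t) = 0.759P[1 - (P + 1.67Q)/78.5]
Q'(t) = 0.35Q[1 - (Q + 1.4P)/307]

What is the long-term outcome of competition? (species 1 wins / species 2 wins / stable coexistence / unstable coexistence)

Compare the nullcline intercepts: K1/α12 = 78.5/1.67 = 47 < K2 = 307; K2/α21 = 307/1.4 = 219 > K1 = 78.5.
Since the inequalities point opposite ways, species 2 can invade but species 1 cannot.

species 2 excludes species 1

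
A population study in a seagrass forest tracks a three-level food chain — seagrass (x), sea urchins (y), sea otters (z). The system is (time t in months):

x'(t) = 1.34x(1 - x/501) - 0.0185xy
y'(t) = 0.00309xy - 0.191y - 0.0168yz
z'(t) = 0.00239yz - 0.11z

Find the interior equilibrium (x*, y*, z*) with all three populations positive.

x* ≈ 183, y* ≈ 46, z* ≈ 22.2

From dz/dt = 0: 0.00239y* = 0.11, so y* = 46.
From dx/dt = 0: 1.34(1 - x*/501) = 0.0185·46, giving x* = 501·(1 - 0.635) = 183.
From dy/dt = 0: 0.00309·183 - 0.191 = 0.0168z*, so z* = 0.373/0.0168 = 22.2.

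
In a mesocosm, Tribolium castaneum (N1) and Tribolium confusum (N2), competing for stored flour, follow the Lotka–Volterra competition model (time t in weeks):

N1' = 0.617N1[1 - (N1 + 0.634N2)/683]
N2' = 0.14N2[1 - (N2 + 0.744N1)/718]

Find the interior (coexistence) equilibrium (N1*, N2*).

N1* ≈ 431, N2* ≈ 397

Setting both brackets to zero gives the nullclines N1 + 0.634N2 = 683 and 0.744N1 + N2 = 718.
Substituting N2 = 718 - 0.744N1 into the first: N1(1 - 0.634·0.744) = 683 - 0.634·718.
So N1* = 228/0.528 = 431, and then N2* = 718 - 0.744·431 = 397.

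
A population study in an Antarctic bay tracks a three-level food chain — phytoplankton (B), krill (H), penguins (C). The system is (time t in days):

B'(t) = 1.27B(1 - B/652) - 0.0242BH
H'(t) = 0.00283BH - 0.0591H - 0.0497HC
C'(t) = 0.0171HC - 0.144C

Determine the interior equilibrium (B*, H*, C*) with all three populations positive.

From dC/dt = 0: 0.0171H* = 0.144, so H* = 8.42.
From dB/dt = 0: 1.27(1 - B*/652) = 0.0242·8.42, giving B* = 652·(1 - 0.16) = 547.
From dH/dt = 0: 0.00283·547 - 0.0591 = 0.0497C*, so C* = 1.49/0.0497 = 30.

B* ≈ 547, H* ≈ 8.42, C* ≈ 30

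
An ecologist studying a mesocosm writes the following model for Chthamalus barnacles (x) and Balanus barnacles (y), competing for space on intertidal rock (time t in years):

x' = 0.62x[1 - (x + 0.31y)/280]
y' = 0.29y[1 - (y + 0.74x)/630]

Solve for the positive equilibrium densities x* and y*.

Setting both brackets to zero gives the nullclines x + 0.31y = 280 and 0.74x + y = 630.
Substituting y = 630 - 0.74x into the first: x(1 - 0.31·0.74) = 280 - 0.31·630.
So x* = 84.7/0.771 = 110, and then y* = 630 - 0.74·110 = 549.

x* ≈ 110, y* ≈ 549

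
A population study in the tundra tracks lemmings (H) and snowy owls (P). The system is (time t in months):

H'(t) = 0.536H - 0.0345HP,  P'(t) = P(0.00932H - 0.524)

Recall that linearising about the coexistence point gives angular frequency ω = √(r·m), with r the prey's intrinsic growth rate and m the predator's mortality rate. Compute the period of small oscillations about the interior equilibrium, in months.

Here r = 0.536 and m = 0.524, so r·m = 0.281.
ω = √0.281 = 0.53 per month, hence T = 2π/ω ≈ 11.9 months.

T ≈ 11.9 months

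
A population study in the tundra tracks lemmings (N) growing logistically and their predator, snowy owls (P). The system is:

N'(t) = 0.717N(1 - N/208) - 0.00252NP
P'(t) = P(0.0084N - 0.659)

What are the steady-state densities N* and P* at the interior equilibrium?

From dP/dt = 0 with P > 0: 0.0084N* = 0.659, so N* = 78.5.
Substitute into dN/dt = 0: 0.717(1 - 78.5/208) = 0.00252P*.
The bracket is 0.623, giving P* = 0.447/0.00252 = 177.

N* ≈ 78.5, P* ≈ 177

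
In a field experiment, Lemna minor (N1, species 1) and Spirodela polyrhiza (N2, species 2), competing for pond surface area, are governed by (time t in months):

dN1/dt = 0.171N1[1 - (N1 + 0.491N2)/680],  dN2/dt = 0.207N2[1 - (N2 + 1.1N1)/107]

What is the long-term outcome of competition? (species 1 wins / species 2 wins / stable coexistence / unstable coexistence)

species 1 excludes species 2

Compare the nullcline intercepts: K1/α12 = 680/0.491 = 1380 > K2 = 107; K2/α21 = 107/1.1 = 97.3 < K1 = 680.
Since the inequalities point opposite ways, species 1 can invade but species 2 cannot.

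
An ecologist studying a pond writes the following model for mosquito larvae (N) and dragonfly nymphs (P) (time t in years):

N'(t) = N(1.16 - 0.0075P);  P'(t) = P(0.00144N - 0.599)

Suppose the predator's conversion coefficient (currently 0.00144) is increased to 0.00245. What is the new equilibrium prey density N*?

At the interior fixed point, setting dP/dt = 0 with P > 0 fixes N* = (predator death rate)/(NP coefficient) — independent of the other coefficients.
With the change, N* = 0.599/0.00245 = 244; it falls from 416.

N* ≈ 244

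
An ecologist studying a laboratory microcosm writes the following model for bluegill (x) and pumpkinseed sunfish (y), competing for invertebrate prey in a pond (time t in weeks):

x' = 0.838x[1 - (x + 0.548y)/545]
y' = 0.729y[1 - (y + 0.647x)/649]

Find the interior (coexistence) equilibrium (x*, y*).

x* ≈ 293, y* ≈ 459

Setting both brackets to zero gives the nullclines x + 0.548y = 545 and 0.647x + y = 649.
Substituting y = 649 - 0.647x into the first: x(1 - 0.548·0.647) = 545 - 0.548·649.
So x* = 189/0.645 = 293, and then y* = 649 - 0.647·293 = 459.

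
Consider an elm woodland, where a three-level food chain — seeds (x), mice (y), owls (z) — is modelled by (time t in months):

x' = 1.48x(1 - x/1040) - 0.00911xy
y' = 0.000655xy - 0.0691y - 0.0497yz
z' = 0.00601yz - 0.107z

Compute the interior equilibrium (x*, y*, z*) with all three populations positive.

From dz/dt = 0: 0.00601y* = 0.107, so y* = 17.8.
From dx/dt = 0: 1.48(1 - x*/1040) = 0.00911·17.8, giving x* = 1040·(1 - 0.11) = 926.
From dy/dt = 0: 0.000655·926 - 0.0691 = 0.0497z*, so z* = 0.537/0.0497 = 10.8.

x* ≈ 926, y* ≈ 17.8, z* ≈ 10.8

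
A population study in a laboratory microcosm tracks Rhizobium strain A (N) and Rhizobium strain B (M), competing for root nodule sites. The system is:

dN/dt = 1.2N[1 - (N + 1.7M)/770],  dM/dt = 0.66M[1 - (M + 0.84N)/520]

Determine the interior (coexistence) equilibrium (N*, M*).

N* ≈ 266, M* ≈ 296

Setting both brackets to zero gives the nullclines N + 1.7M = 770 and 0.84N + M = 520.
Substituting M = 520 - 0.84N into the first: N(1 - 1.7·0.84) = 770 - 1.7·520.
So N* = -114/-0.428 = 266, and then M* = 520 - 0.84·266 = 296.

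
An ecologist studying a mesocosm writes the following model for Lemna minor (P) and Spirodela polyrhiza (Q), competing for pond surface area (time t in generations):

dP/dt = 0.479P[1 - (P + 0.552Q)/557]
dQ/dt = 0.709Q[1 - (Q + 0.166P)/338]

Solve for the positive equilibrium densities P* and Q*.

Setting both brackets to zero gives the nullclines P + 0.552Q = 557 and 0.166P + Q = 338.
Substituting Q = 338 - 0.166P into the first: P(1 - 0.552·0.166) = 557 - 0.552·338.
So P* = 370/0.908 = 408, and then Q* = 338 - 0.166·408 = 270.

P* ≈ 408, Q* ≈ 270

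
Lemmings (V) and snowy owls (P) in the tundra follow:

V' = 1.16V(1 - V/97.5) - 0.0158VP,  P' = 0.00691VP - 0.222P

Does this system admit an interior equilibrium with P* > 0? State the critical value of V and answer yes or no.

The predator equation gives dP/dt > 0 only when V > 0.222/0.00691 = 32.1.
Without the predator, V → K = 97.5. Since 97.5 > 32.1, the predator can invade and persist.

Threshold V = 32.1; K > 32.1, so yes, the predator persists.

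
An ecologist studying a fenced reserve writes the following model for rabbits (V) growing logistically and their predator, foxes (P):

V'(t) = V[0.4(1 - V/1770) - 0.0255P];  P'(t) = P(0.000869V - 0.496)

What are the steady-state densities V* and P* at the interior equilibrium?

From dP/dt = 0 with P > 0: 0.000869V* = 0.496, so V* = 571.
Substitute into dV/dt = 0: 0.4(1 - 571/1770) = 0.0255P*.
The bracket is 0.678, giving P* = 0.271/0.0255 = 10.6.

V* ≈ 571, P* ≈ 10.6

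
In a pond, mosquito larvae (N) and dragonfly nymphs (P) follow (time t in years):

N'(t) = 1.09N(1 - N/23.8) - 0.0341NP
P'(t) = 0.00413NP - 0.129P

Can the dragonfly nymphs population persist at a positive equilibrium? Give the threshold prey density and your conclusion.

Threshold N = 31.2; K < 31.2, so no, the predator goes extinct.

The predator equation gives dP/dt > 0 only when N > 0.129/0.00413 = 31.2.
Without the predator, N → K = 23.8. Since 23.8 < 31.2, the predator cannot invade.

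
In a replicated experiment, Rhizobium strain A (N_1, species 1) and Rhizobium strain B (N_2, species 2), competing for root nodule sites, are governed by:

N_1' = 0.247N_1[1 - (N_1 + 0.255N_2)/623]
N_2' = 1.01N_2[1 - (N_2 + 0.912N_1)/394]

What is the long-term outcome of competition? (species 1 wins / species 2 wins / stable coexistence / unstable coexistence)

species 1 excludes species 2

Compare the nullcline intercepts: K1/α12 = 623/0.255 = 2440 > K2 = 394; K2/α21 = 394/0.912 = 432 < K1 = 623.
Since the inequalities point opposite ways, species 1 can invade but species 2 cannot.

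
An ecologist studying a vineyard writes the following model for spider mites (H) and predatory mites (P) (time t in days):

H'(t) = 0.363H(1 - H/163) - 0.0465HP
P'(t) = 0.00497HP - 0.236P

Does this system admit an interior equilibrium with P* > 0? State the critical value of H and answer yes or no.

Threshold H = 47.5; K > 47.5, so yes, the predator persists.

The predator equation gives dP/dt > 0 only when H > 0.236/0.00497 = 47.5.
Without the predator, H → K = 163. Since 163 > 47.5, the predator can invade and persist.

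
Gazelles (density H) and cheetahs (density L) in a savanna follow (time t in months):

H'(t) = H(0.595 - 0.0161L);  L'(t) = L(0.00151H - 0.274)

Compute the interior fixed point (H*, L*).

H* ≈ 181, L* ≈ 37

Set dL/dt = 0 with L > 0: 0.00151H - 0.274 = 0, so H* = 0.274/0.00151 = 181.
Set dH/dt = 0 with H > 0: 0.595 - 0.0161L = 0, so L* = 0.595/0.0161 = 37.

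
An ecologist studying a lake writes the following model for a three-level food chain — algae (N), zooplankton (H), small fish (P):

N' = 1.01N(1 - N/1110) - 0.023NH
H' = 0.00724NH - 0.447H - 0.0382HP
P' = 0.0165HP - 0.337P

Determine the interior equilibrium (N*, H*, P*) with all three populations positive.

From dP/dt = 0: 0.0165H* = 0.337, so H* = 20.4.
From dN/dt = 0: 1.01(1 - N*/1110) = 0.023·20.4, giving N* = 1110·(1 - 0.465) = 594.
From dH/dt = 0: 0.00724·594 - 0.447 = 0.0382P*, so P* = 3.85/0.0382 = 101.

N* ≈ 594, H* ≈ 20.4, P* ≈ 101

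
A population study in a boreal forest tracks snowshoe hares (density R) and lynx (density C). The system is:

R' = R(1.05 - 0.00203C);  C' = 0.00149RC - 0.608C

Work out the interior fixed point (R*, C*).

Set dC/dt = 0 with C > 0: 0.00149R - 0.608 = 0, so R* = 0.608/0.00149 = 408.
Set dR/dt = 0 with R > 0: 1.05 - 0.00203C = 0, so C* = 1.05/0.00203 = 517.

R* ≈ 408, C* ≈ 517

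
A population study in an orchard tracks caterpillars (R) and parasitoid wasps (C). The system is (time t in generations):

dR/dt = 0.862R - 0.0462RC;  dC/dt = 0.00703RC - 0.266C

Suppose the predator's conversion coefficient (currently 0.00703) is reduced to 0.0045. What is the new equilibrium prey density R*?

At the interior fixed point, setting dC/dt = 0 with C > 0 fixes R* = (predator death rate)/(RC coefficient) — independent of the other coefficients.
With the change, R* = 0.266/0.0045 = 59.1; it rises from 37.8.

R* ≈ 59.1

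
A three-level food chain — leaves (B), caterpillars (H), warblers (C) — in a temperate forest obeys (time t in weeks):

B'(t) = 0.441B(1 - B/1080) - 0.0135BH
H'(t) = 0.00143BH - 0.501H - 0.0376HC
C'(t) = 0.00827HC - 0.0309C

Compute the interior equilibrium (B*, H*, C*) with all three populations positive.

B* ≈ 956, H* ≈ 3.74, C* ≈ 23.1

From dC/dt = 0: 0.00827H* = 0.0309, so H* = 3.74.
From dB/dt = 0: 0.441(1 - B*/1080) = 0.0135·3.74, giving B* = 1080·(1 - 0.114) = 956.
From dH/dt = 0: 0.00143·956 - 0.501 = 0.0376C*, so C* = 0.867/0.0376 = 23.1.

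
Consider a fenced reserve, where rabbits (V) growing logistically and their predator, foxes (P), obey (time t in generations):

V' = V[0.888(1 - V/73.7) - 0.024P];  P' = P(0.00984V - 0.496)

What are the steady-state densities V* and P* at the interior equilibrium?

From dP/dt = 0 with P > 0: 0.00984V* = 0.496, so V* = 50.4.
Substitute into dV/dt = 0: 0.888(1 - 50.4/73.7) = 0.024P*.
The bracket is 0.316, giving P* = 0.281/0.024 = 11.7.

V* ≈ 50.4, P* ≈ 11.7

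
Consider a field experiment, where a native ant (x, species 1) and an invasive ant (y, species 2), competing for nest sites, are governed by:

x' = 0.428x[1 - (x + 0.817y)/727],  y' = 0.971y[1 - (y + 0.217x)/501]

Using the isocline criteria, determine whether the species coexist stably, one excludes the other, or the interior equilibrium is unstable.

stable coexistence

Compare the nullcline intercepts: K1/α12 = 727/0.817 = 890 > K2 = 501; K2/α21 = 501/0.217 = 2310 > K1 = 727.
Since both inequalities hold, each species can invade when rare, so the interior equilibrium is stable.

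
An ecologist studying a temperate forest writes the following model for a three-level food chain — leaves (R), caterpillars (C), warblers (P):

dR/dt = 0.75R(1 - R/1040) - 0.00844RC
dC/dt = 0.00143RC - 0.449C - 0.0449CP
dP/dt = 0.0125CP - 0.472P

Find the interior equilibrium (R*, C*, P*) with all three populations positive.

From dP/dt = 0: 0.0125C* = 0.472, so C* = 37.8.
From dR/dt = 0: 0.75(1 - R*/1040) = 0.00844·37.8, giving R* = 1040·(1 - 0.425) = 598.
From dC/dt = 0: 0.00143·598 - 0.449 = 0.0449P*, so P* = 0.406/0.0449 = 9.05.

R* ≈ 598, C* ≈ 37.8, P* ≈ 9.05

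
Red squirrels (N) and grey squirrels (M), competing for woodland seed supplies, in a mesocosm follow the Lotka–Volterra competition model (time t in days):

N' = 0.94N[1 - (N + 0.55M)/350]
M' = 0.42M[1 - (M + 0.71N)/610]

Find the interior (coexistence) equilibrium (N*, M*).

Setting both brackets to zero gives the nullclines N + 0.55M = 350 and 0.71N + M = 610.
Substituting M = 610 - 0.71N into the first: N(1 - 0.55·0.71) = 350 - 0.55·610.
So N* = 14.5/0.609 = 23.8, and then M* = 610 - 0.71·23.8 = 593.

N* ≈ 23.8, M* ≈ 593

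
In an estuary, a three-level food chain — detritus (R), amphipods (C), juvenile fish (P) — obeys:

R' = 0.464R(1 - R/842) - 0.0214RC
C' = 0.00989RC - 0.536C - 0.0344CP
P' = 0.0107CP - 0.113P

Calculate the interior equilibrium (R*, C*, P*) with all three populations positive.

From dP/dt = 0: 0.0107C* = 0.113, so C* = 10.6.
From dR/dt = 0: 0.464(1 - R*/842) = 0.0214·10.6, giving R* = 842·(1 - 0.487) = 432.
From dC/dt = 0: 0.00989·432 - 0.536 = 0.0344P*, so P* = 3.74/0.0344 = 109.

R* ≈ 432, C* ≈ 10.6, P* ≈ 109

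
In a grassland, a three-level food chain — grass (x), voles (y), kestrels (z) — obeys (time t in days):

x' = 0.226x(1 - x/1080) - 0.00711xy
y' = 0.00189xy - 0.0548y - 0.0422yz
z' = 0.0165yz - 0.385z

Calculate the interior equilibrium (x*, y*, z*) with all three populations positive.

From dz/dt = 0: 0.0165y* = 0.385, so y* = 23.3.
From dx/dt = 0: 0.226(1 - x*/1080) = 0.00711·23.3, giving x* = 1080·(1 - 0.734) = 287.
From dy/dt = 0: 0.00189·287 - 0.0548 = 0.0422z*, so z* = 0.488/0.0422 = 11.6.

x* ≈ 287, y* ≈ 23.3, z* ≈ 11.6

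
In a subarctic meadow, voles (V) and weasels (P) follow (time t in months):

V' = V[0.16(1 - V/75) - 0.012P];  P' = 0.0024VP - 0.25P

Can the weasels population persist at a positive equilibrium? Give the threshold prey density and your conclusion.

Threshold V = 104; K < 104, so no, the predator goes extinct.

The predator equation gives dP/dt > 0 only when V > 0.25/0.0024 = 104.
Without the predator, V → K = 75. Since 75 < 104, the predator cannot invade.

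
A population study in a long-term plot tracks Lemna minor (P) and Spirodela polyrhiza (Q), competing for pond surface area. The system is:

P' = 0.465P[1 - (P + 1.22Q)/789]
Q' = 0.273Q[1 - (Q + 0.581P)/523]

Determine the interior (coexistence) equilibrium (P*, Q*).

Setting both brackets to zero gives the nullclines P + 1.22Q = 789 and 0.581P + Q = 523.
Substituting Q = 523 - 0.581P into the first: P(1 - 1.22·0.581) = 789 - 1.22·523.
So P* = 151/0.291 = 518, and then Q* = 523 - 0.581·518 = 222.

P* ≈ 518, Q* ≈ 222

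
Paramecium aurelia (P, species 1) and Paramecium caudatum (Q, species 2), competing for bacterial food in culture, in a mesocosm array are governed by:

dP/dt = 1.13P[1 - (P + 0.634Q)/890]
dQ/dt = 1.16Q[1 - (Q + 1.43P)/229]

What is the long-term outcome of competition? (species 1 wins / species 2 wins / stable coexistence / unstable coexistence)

Compare the nullcline intercepts: K1/α12 = 890/0.634 = 1400 > K2 = 229; K2/α21 = 229/1.43 = 160 < K1 = 890.
Since the inequalities point opposite ways, species 1 can invade but species 2 cannot.

species 1 excludes species 2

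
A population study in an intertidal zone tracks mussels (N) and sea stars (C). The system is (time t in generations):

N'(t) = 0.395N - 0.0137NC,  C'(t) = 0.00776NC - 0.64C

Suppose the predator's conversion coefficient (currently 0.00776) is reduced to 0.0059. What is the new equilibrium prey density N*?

N* ≈ 108

At the interior fixed point, setting dC/dt = 0 with C > 0 fixes N* = (predator death rate)/(NC coefficient) — independent of the other coefficients.
With the change, N* = 0.64/0.0059 = 108; it rises from 82.5.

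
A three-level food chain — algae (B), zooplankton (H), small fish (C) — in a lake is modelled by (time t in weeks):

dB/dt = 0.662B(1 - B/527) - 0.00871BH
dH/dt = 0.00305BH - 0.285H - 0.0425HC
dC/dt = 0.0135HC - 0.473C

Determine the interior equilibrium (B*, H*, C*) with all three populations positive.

B* ≈ 284, H* ≈ 35, C* ≈ 13.7

From dC/dt = 0: 0.0135H* = 0.473, so H* = 35.
From dB/dt = 0: 0.662(1 - B*/527) = 0.00871·35, giving B* = 527·(1 - 0.461) = 284.
From dH/dt = 0: 0.00305·284 - 0.285 = 0.0425C*, so C* = 0.581/0.0425 = 13.7.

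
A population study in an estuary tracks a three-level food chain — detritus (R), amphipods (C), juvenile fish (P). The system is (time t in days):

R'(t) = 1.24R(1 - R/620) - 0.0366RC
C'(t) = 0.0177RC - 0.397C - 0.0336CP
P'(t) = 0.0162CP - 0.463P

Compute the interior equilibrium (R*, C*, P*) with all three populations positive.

R* ≈ 97, C* ≈ 28.6, P* ≈ 39.3

From dP/dt = 0: 0.0162C* = 0.463, so C* = 28.6.
From dR/dt = 0: 1.24(1 - R*/620) = 0.0366·28.6, giving R* = 620·(1 - 0.844) = 97.
From dC/dt = 0: 0.0177·97 - 0.397 = 0.0336P*, so P* = 1.32/0.0336 = 39.3.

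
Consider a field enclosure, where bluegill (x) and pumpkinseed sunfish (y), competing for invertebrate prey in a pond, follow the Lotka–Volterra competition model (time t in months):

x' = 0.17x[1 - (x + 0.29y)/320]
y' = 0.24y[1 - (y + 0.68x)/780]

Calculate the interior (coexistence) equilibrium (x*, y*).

Setting both brackets to zero gives the nullclines x + 0.29y = 320 and 0.68x + y = 780.
Substituting y = 780 - 0.68x into the first: x(1 - 0.29·0.68) = 320 - 0.29·780.
So x* = 93.8/0.803 = 117, and then y* = 780 - 0.68·117 = 701.

x* ≈ 117, y* ≈ 701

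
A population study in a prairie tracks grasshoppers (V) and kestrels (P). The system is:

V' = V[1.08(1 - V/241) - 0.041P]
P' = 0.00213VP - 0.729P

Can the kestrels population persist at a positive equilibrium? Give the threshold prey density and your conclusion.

The predator equation gives dP/dt > 0 only when V > 0.729/0.00213 = 342.
Without the predator, V → K = 241. Since 241 < 342, the predator cannot invade.

Threshold V = 342; K < 342, so no, the predator goes extinct.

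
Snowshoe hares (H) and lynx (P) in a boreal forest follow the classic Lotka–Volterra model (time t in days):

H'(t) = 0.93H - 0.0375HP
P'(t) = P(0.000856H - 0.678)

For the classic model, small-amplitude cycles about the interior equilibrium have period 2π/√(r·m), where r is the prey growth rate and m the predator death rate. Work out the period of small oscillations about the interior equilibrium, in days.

T ≈ 7.91 days

Here r = 0.93 and m = 0.678, so r·m = 0.631.
ω = √0.631 = 0.794 per day, hence T = 2π/ω ≈ 7.91 days.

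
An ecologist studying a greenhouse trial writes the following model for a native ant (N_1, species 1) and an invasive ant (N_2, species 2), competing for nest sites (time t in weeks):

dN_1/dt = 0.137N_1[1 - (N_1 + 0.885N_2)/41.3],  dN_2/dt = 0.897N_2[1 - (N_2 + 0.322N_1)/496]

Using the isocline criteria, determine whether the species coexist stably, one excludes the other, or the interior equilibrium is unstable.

species 2 excludes species 1

Compare the nullcline intercepts: K1/α12 = 41.3/0.885 = 46.7 < K2 = 496; K2/α21 = 496/0.322 = 1540 > K1 = 41.3.
Since the inequalities point opposite ways, species 2 can invade but species 1 cannot.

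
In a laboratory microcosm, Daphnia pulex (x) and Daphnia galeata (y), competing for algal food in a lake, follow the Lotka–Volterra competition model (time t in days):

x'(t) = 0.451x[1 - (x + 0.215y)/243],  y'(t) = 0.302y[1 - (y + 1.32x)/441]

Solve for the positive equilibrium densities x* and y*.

Setting both brackets to zero gives the nullclines x + 0.215y = 243 and 1.32x + y = 441.
Substituting y = 441 - 1.32x into the first: x(1 - 0.215·1.32) = 243 - 0.215·441.
So x* = 148/0.716 = 207, and then y* = 441 - 1.32·207 = 168.

x* ≈ 207, y* ≈ 168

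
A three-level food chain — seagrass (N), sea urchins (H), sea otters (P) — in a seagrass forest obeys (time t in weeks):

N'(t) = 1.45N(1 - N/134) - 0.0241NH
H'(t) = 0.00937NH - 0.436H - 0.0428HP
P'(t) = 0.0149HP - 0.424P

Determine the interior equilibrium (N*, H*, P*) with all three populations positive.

N* ≈ 70.6, H* ≈ 28.5, P* ≈ 5.27

From dP/dt = 0: 0.0149H* = 0.424, so H* = 28.5.
From dN/dt = 0: 1.45(1 - N*/134) = 0.0241·28.5, giving N* = 134·(1 - 0.473) = 70.6.
From dH/dt = 0: 0.00937·70.6 - 0.436 = 0.0428P*, so P* = 0.226/0.0428 = 5.27.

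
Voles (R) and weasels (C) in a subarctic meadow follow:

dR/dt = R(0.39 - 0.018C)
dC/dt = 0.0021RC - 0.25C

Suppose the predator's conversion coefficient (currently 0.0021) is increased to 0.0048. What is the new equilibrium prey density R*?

R* ≈ 52.1

At the interior fixed point, setting dC/dt = 0 with C > 0 fixes R* = (predator death rate)/(RC coefficient) — independent of the other coefficients.
With the change, R* = 0.25/0.0048 = 52.1; it falls from 119.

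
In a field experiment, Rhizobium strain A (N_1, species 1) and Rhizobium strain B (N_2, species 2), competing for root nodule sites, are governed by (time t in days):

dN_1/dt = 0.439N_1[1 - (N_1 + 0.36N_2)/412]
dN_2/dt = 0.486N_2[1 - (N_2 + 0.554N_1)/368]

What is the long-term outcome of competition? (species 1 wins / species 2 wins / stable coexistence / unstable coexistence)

stable coexistence

Compare the nullcline intercepts: K1/α12 = 412/0.36 = 1140 > K2 = 368; K2/α21 = 368/0.554 = 664 > K1 = 412.
Since both inequalities hold, each species can invade when rare, so the interior equilibrium is stable.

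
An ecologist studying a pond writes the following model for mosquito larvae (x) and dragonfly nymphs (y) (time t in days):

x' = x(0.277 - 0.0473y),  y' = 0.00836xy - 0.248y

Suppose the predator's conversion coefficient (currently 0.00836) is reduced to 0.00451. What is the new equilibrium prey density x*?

x* ≈ 55

At the interior fixed point, setting dy/dt = 0 with y > 0 fixes x* = (predator death rate)/(xy coefficient) — independent of the other coefficients.
With the change, x* = 0.248/0.00451 = 55; it rises from 29.7.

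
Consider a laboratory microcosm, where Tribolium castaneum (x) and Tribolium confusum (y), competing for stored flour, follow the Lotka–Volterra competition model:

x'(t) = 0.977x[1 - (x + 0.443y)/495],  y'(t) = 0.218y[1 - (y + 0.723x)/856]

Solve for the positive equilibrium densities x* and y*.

Setting both brackets to zero gives the nullclines x + 0.443y = 495 and 0.723x + y = 856.
Substituting y = 856 - 0.723x into the first: x(1 - 0.443·0.723) = 495 - 0.443·856.
So x* = 116/0.68 = 170, and then y* = 856 - 0.723·170 = 733.

x* ≈ 170, y* ≈ 733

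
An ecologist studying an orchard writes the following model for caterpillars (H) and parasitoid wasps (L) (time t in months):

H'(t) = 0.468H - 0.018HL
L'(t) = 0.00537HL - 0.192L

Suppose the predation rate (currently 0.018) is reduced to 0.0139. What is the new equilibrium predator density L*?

L* ≈ 33.7

At the interior fixed point, setting dH/dt = 0 with H > 0 fixes L* = (prey growth rate)/(HL coefficient) — independent of the other coefficients.
With the change, L* = 0.468/0.0139 = 33.7; it rises from 26.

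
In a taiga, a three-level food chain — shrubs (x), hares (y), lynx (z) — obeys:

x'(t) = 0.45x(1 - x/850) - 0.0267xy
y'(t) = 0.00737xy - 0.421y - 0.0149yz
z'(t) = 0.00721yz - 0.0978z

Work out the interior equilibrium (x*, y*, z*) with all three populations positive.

From dz/dt = 0: 0.00721y* = 0.0978, so y* = 13.6.
From dx/dt = 0: 0.45(1 - x*/850) = 0.0267·13.6, giving x* = 850·(1 - 0.805) = 166.
From dy/dt = 0: 0.00737·166 - 0.421 = 0.0149z*, so z* = 0.802/0.0149 = 53.8.

x* ≈ 166, y* ≈ 13.6, z* ≈ 53.8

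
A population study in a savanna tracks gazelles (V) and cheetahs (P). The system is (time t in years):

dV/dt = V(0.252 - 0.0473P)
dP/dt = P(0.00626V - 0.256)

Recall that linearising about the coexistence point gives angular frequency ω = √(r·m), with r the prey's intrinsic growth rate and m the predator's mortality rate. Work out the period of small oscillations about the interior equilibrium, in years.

Here r = 0.252 and m = 0.256, so r·m = 0.0645.
ω = √0.0645 = 0.254 per year, hence T = 2π/ω ≈ 24.7 years.

T ≈ 24.7 years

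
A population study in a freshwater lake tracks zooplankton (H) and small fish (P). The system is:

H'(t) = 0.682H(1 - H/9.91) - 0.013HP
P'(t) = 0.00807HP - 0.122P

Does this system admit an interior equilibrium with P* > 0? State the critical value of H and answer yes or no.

The predator equation gives dP/dt > 0 only when H > 0.122/0.00807 = 15.1.
Without the predator, H → K = 9.91. Since 9.91 < 15.1, the predator cannot invade.

Threshold H = 15.1; K < 15.1, so no, the predator goes extinct.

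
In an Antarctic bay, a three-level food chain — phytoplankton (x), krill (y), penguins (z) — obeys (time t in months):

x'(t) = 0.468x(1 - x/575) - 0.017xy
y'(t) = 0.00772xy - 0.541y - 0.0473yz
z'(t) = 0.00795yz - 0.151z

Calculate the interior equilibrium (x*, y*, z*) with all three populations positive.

x* ≈ 178, y* ≈ 19, z* ≈ 17.7

From dz/dt = 0: 0.00795y* = 0.151, so y* = 19.
From dx/dt = 0: 0.468(1 - x*/575) = 0.017·19, giving x* = 575·(1 - 0.69) = 178.
From dy/dt = 0: 0.00772·178 - 0.541 = 0.0473z*, so z* = 0.835/0.0473 = 17.7.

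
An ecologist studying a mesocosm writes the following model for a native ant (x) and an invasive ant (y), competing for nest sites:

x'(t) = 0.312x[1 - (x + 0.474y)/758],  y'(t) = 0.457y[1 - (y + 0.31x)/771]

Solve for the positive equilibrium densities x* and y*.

x* ≈ 460, y* ≈ 628

Setting both brackets to zero gives the nullclines x + 0.474y = 758 and 0.31x + y = 771.
Substituting y = 771 - 0.31x into the first: x(1 - 0.474·0.31) = 758 - 0.474·771.
So x* = 393/0.853 = 460, and then y* = 771 - 0.31·460 = 628.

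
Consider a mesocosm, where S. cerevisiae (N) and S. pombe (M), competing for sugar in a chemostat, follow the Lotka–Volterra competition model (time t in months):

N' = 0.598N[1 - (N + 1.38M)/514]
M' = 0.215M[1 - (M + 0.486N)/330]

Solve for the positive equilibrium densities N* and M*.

Setting both brackets to zero gives the nullclines N + 1.38M = 514 and 0.486N + M = 330.
Substituting M = 330 - 0.486N into the first: N(1 - 1.38·0.486) = 514 - 1.38·330.
So N* = 58.6/0.329 = 178, and then M* = 330 - 0.486·178 = 244.

N* ≈ 178, M* ≈ 244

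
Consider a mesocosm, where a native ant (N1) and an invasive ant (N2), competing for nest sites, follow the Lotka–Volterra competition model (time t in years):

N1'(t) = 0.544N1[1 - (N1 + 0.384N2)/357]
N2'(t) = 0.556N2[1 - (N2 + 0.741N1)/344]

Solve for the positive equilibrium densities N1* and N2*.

N1* ≈ 314, N2* ≈ 111

Setting both brackets to zero gives the nullclines N1 + 0.384N2 = 357 and 0.741N1 + N2 = 344.
Substituting N2 = 344 - 0.741N1 into the first: N1(1 - 0.384·0.741) = 357 - 0.384·344.
So N1* = 225/0.715 = 314, and then N2* = 344 - 0.741·314 = 111.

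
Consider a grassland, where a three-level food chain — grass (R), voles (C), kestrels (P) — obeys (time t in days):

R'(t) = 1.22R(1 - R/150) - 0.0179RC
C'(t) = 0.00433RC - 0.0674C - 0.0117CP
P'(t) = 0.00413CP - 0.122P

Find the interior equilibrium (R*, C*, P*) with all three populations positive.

From dP/dt = 0: 0.00413C* = 0.122, so C* = 29.5.
From dR/dt = 0: 1.22(1 - R*/150) = 0.0179·29.5, giving R* = 150·(1 - 0.433) = 85.
From dC/dt = 0: 0.00433·85 - 0.0674 = 0.0117P*, so P* = 0.301/0.0117 = 25.7.

R* ≈ 85, C* ≈ 29.5, P* ≈ 25.7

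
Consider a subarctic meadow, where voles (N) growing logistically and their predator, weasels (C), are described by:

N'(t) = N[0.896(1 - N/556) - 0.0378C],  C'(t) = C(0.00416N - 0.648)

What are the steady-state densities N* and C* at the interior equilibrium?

N* ≈ 156, C* ≈ 17.1

From dC/dt = 0 with C > 0: 0.00416N* = 0.648, so N* = 156.
Substitute into dN/dt = 0: 0.896(1 - 156/556) = 0.0378C*.
The bracket is 0.72, giving C* = 0.645/0.0378 = 17.1.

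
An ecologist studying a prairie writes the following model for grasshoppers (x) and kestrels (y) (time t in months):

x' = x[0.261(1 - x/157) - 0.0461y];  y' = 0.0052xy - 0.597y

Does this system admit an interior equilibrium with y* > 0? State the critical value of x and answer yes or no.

The predator equation gives dy/dt > 0 only when x > 0.597/0.0052 = 115.
Without the predator, x → K = 157. Since 157 > 115, the predator can invade and persist.

Threshold x = 115; K > 115, so yes, the predator persists.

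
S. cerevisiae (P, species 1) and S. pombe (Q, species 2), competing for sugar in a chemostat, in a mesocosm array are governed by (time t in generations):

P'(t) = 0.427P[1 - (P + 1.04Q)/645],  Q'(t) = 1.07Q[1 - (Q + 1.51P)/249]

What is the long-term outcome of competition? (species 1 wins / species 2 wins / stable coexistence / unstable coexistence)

Compare the nullcline intercepts: K1/α12 = 645/1.04 = 620 > K2 = 249; K2/α21 = 249/1.51 = 165 < K1 = 645.
Since the inequalities point opposite ways, species 1 can invade but species 2 cannot.

species 1 excludes species 2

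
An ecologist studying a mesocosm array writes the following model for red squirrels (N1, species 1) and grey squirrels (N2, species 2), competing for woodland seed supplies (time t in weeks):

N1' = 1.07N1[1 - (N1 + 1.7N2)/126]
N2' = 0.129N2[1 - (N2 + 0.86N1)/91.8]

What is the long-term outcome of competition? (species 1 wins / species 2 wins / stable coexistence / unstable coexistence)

unstable coexistence (outcome depends on initial conditions)

Compare the nullcline intercepts: K1/α12 = 126/1.7 = 74.1 < K2 = 91.8; K2/α21 = 91.8/0.86 = 107 < K1 = 126.
Since both are reversed, neither can invade when rare; the interior point is a saddle.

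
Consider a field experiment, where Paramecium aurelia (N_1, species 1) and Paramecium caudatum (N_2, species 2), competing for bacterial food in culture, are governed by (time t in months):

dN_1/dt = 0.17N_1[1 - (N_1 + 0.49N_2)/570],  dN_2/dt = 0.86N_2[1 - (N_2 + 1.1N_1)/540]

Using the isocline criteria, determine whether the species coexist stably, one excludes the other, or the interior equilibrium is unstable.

Compare the nullcline intercepts: K1/α12 = 570/0.49 = 1160 > K2 = 540; K2/α21 = 540/1.1 = 491 < K1 = 570.
Since the inequalities point opposite ways, species 1 can invade but species 2 cannot.

species 1 excludes species 2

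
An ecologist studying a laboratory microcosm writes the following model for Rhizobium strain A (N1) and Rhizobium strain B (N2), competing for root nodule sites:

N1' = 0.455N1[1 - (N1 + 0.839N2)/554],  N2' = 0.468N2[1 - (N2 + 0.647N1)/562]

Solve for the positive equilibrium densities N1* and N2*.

Setting both brackets to zero gives the nullclines N1 + 0.839N2 = 554 and 0.647N1 + N2 = 562.
Substituting N2 = 562 - 0.647N1 into the first: N1(1 - 0.839·0.647) = 554 - 0.839·562.
So N1* = 82.5/0.457 = 180, and then N2* = 562 - 0.647·180 = 445.

N1* ≈ 180, N2* ≈ 445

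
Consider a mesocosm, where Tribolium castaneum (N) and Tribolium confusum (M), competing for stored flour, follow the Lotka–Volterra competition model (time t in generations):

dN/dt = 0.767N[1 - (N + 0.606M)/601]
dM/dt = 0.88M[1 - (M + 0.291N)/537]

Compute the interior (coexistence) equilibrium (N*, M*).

Setting both brackets to zero gives the nullclines N + 0.606M = 601 and 0.291N + M = 537.
Substituting M = 537 - 0.291N into the first: N(1 - 0.606·0.291) = 601 - 0.606·537.
So N* = 276/0.824 = 335, and then M* = 537 - 0.291·335 = 440.

N* ≈ 335, M* ≈ 440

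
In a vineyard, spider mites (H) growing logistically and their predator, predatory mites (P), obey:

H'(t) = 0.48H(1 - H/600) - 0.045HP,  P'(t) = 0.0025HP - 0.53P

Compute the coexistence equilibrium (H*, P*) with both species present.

H* ≈ 212, P* ≈ 6.9

From dP/dt = 0 with P > 0: 0.0025H* = 0.53, so H* = 212.
Substitute into dH/dt = 0: 0.48(1 - 212/600) = 0.045P*.
The bracket is 0.647, giving P* = 0.31/0.045 = 6.9.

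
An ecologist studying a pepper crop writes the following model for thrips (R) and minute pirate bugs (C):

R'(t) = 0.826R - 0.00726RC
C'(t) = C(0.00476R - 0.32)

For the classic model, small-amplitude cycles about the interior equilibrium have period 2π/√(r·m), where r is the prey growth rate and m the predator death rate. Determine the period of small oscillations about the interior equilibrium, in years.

T ≈ 12.2 years

Here r = 0.826 and m = 0.32, so r·m = 0.264.
ω = √0.264 = 0.514 per year, hence T = 2π/ω ≈ 12.2 years.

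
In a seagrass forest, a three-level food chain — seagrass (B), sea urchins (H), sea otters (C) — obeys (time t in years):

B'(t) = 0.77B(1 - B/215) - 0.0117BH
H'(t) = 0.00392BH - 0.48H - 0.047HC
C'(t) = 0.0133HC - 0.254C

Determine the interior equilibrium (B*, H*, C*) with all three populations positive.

From dC/dt = 0: 0.0133H* = 0.254, so H* = 19.1.
From dB/dt = 0: 0.77(1 - B*/215) = 0.0117·19.1, giving B* = 215·(1 - 0.29) = 153.
From dH/dt = 0: 0.00392·153 - 0.48 = 0.047C*, so C* = 0.118/0.047 = 2.52.

B* ≈ 153, H* ≈ 19.1, C* ≈ 2.52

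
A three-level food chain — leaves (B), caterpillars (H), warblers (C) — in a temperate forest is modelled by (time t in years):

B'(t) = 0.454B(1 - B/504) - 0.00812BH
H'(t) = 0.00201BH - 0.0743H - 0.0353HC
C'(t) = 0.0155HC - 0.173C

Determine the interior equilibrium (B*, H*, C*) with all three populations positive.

B* ≈ 403, H* ≈ 11.2, C* ≈ 20.9

From dC/dt = 0: 0.0155H* = 0.173, so H* = 11.2.
From dB/dt = 0: 0.454(1 - B*/504) = 0.00812·11.2, giving B* = 504·(1 - 0.2) = 403.
From dH/dt = 0: 0.00201·403 - 0.0743 = 0.0353C*, so C* = 0.737/0.0353 = 20.9.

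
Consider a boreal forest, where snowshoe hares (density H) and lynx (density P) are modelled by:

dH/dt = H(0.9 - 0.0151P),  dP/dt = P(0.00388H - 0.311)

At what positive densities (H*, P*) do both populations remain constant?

H* ≈ 80.2, P* ≈ 59.6

Set dP/dt = 0 with P > 0: 0.00388H - 0.311 = 0, so H* = 0.311/0.00388 = 80.2.
Set dH/dt = 0 with H > 0: 0.9 - 0.0151P = 0, so P* = 0.9/0.0151 = 59.6.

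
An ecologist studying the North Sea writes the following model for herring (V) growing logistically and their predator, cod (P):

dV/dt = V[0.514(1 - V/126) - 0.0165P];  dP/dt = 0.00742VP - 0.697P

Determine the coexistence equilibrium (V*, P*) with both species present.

From dP/dt = 0 with P > 0: 0.00742V* = 0.697, so V* = 93.9.
Substitute into dV/dt = 0: 0.514(1 - 93.9/126) = 0.0165P*.
The bracket is 0.254, giving P* = 0.131/0.0165 = 7.93.

V* ≈ 93.9, P* ≈ 7.93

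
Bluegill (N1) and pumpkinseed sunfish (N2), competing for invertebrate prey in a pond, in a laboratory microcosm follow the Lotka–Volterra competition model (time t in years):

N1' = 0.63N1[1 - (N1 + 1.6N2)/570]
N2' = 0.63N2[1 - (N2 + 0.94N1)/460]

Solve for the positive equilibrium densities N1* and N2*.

Setting both brackets to zero gives the nullclines N1 + 1.6N2 = 570 and 0.94N1 + N2 = 460.
Substituting N2 = 460 - 0.94N1 into the first: N1(1 - 1.6·0.94) = 570 - 1.6·460.
So N1* = -166/-0.504 = 329, and then N2* = 460 - 0.94·329 = 150.

N1* ≈ 329, N2* ≈ 150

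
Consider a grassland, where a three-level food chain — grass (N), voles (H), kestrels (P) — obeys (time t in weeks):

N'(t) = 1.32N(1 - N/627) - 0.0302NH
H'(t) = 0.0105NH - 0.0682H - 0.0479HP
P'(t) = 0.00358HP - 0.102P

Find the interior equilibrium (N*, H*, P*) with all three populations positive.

From dP/dt = 0: 0.00358H* = 0.102, so H* = 28.5.
From dN/dt = 0: 1.32(1 - N*/627) = 0.0302·28.5, giving N* = 627·(1 - 0.652) = 218.
From dH/dt = 0: 0.0105·218 - 0.0682 = 0.0479P*, so P* = 2.22/0.0479 = 46.4.

N* ≈ 218, H* ≈ 28.5, P* ≈ 46.4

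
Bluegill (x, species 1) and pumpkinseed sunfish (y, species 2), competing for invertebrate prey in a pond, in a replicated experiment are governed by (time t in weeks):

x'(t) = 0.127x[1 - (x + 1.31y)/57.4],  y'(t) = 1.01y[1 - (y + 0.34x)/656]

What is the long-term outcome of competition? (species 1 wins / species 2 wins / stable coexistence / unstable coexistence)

species 2 excludes species 1

Compare the nullcline intercepts: K1/α12 = 57.4/1.31 = 43.8 < K2 = 656; K2/α21 = 656/0.34 = 1930 > K1 = 57.4.
Since the inequalities point opposite ways, species 2 can invade but species 1 cannot.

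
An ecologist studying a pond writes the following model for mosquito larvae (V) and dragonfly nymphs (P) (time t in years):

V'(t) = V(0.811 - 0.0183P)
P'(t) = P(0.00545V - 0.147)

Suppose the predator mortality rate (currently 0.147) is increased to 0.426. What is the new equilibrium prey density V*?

At the interior fixed point, setting dP/dt = 0 with P > 0 fixes V* = (predator death rate)/(VP coefficient) — independent of the other coefficients.
With the change, V* = 0.426/0.00545 = 78.2; it rises from 27.

V* ≈ 78.2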